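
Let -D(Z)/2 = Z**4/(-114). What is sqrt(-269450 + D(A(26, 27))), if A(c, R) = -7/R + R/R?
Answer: 5*I*sqrt(18609852832602)/41553 ≈ 519.09*I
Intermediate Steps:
A(c, R) = 1 - 7/R (A(c, R) = -7/R + 1 = 1 - 7/R)
D(Z) = Z**4/57 (D(Z) = -2*Z**4/(-114) = -2*Z**4*(-1)/114 = -(-1)*Z**4/57 = Z**4/57)
sqrt(-269450 + D(A(26, 27))) = sqrt(-269450 + ((-7 + 27)/27)**4/57) = sqrt(-269450 + ((1/27)*20)**4/57) = sqrt(-269450 + (20/27)**4/57) = sqrt(-269450 + (1/57)*(160000/531441)) = sqrt(-269450 + 160000/30292137) = sqrt(-8162216154650/30292137) = 5*I*sqrt(18609852832602)/41553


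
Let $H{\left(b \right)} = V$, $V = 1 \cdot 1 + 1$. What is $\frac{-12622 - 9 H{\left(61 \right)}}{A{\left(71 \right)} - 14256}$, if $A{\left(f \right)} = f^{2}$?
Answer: $\frac{2528}{1843} \approx 1.3717$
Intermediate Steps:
$V = 2$ ($V = 1 + 1 = 2$)
$H{\left(b \right)} = 2$
$\frac{-12622 - 9 H{\left(61 \right)}}{A{\left(71 \right)} - 14256} = \frac{-12622 - 18}{71^{2} - 14256} = \frac{-12622 - 18}{5041 - 14256} = - \frac{12640}{-9215} = \left(-12640\right) \left(- \frac{1}{9215}\right) = \frac{2528}{1843}$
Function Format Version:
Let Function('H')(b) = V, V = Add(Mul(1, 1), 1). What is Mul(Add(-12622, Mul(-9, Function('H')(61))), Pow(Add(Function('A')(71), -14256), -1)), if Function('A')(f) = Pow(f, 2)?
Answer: Rational(2528, 1843) ≈ 1.3717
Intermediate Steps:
V = 2 (V = Add(1, 1) = 2)
Function('H')(b) = 2
Mul(Add(-12622, Mul(-9, Function('H')(61))), Pow(Add(Function('A')(71), -14256), -1)) = Mul(Add(-12622, Mul(-9, 2)), Pow(Add(Pow(71, 2), -14256), -1)) = Mul(Add(-12622, -18), Pow(Add(5041, -14256), -1)) = Mul(-12640, Pow(-9215, -1)) = Mul(-12640, Rational(-1, 9215)) = Rational(2528, 1843)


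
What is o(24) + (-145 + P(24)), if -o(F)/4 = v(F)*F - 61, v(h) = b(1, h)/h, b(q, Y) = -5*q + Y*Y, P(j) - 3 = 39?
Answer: -2143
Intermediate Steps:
P(j) = 42 (P(j) = 3 + 39 = 42)
b(q, Y) = Y² - 5*q (b(q, Y) = -5*q + Y² = Y² - 5*q)
v(h) = (-5 + h²)/h (v(h) = (h² - 5*1)/h = (h² - 5)/h = (-5 + h²)/h)
o(F) = 244 - 4*F*(F - 5/F) (o(F) = -4*((F - 5/F)*F - 61) = -4*(F*(F - 5/F) - 61) = -4*(-61 + F*(F - 5/F)) = 244 - 4*F*(F - 5/F))
o(24) + (-145 + P(24)) = (264 - 4*24²) + (-145 + 42) = (264 - 4*576) - 103 = (264 - 2304) - 103 = -2040 - 103 = -2143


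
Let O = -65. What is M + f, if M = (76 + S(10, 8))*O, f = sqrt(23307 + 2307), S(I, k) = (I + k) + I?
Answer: -6760 + 3*sqrt(2846) ≈ -6600.0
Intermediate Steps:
S(I, k) = k + 2*I
f = 3*sqrt(2846) (f = sqrt(25614) = 3*sqrt(2846) ≈ 160.04)
M = -6760 (M = (76 + (8 + 2*10))*(-65) = (76 + (8 + 20))*(-65) = (76 + 28)*(-65) = 104*(-65) = -6760)
M + f = -6760 + 3*sqrt(2846)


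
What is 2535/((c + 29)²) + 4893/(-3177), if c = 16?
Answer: -13738/47655 ≈ -0.28828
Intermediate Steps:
2535/((c + 29)²) + 4893/(-3177) = 2535/((16 + 29)²) + 4893/(-3177) = 2535/(45²) + 4893*(-1/3177) = 2535/2025 - 1631/1059 = 2535*(1/2025) - 1631/1059 = 169/135 - 1631/1059 = -13738/47655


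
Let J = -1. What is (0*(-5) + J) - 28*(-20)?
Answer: 559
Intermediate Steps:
(0*(-5) + J) - 28*(-20) = (0*(-5) - 1) - 28*(-20) = (0 - 1) + 560 = -1 + 560 = 559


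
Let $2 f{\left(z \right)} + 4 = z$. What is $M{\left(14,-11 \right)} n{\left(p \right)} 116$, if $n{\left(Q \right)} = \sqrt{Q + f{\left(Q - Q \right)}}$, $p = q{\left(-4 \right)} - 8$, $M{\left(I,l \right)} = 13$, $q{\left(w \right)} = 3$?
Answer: $1508 i \sqrt{7} \approx 3989.8 i$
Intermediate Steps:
$f{\left(z \right)} = -2 + \frac{z}{2}$
$p = -5$ ($p = 3 - 8 = -5$)
$n{\left(Q \right)} = \sqrt{-2 + Q}$ ($n{\left(Q \right)} = \sqrt{Q + \left(-2 + \frac{Q - Q}{2}\right)} = \sqrt{Q + \left(-2 + \frac{1}{2} \cdot 0\right)} = \sqrt{Q + \left(-2 + 0\right)} = \sqrt{Q - 2} = \sqrt{-2 + Q}$)
$M{\left(14,-11 \right)} n{\left(p \right)} 116 = 13 \sqrt{-2 - 5} \cdot 116 = 13 \sqrt{-7} \cdot 116 = 13 i \sqrt{7} \cdot 116 = 1508 i \sqrt{7}$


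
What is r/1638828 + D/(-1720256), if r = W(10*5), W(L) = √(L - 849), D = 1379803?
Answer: -1379803/1720256 + I*√799/1638828 ≈ -0.80209 + 1.7248e-5*I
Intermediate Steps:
W(L) = √(-849 + L)
r = I*√799 (r = √(-849 + 10*5) = √(-849 + 50) = √(-799) = I*√799 ≈ 28.267*I)
r/1638828 + D/(-1720256) = (I*√799)/1638828 + 1379803/(-1720256) = (I*√799)*(1/1638828) + 1379803*(-1/1720256) = I*√799/1638828 - 1379803/1720256 = -1379803/1720256 + I*√799/1638828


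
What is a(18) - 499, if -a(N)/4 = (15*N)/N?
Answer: -559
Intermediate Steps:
a(N) = -60 (a(N) = -4*15*N/N = -4*15 = -60)
a(18) - 499 = -60 - 499 = -559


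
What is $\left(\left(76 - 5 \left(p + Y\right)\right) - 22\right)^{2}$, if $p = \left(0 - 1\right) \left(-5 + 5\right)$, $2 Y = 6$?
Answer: $1521$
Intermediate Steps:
$Y = 3$ ($Y = \frac{1}{2} \cdot 6 = 3$)
$p = 0$ ($p = \left(-1\right) 0 = 0$)
$\left(\left(76 - 5 \left(p + Y\right)\right) - 22\right)^{2} = \left(\left(76 - 5 \left(0 + 3\right)\right) - 22\right)^{2} = \left(\left(76 - 5 \cdot 3\right) - 22\right)^{2} = \left(\left(76 - 15\right) - 22\right)^{2} = \left(61 - 22\right)^{2} = 39^{2} = 1521$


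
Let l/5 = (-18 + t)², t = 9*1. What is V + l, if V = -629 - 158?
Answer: -382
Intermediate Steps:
V = -787
t = 9
l = 405 (l = 5*(-18 + 9)² = 5*(-9)² = 5*81 = 405)
V + l = -787 + 405 = -382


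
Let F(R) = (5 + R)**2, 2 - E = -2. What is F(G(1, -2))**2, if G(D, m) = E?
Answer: 6561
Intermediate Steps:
E = 4 (E = 2 - 1*(-2) = 2 + 2 = 4)
G(D, m) = 4
F(G(1, -2))**2 = ((5 + 4)**2)**2 = (9**2)**2 = 81**2 = 6561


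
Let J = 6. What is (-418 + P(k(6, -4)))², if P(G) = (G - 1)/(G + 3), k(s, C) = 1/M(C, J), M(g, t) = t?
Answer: 63154809/361 ≈ 1.7494e+5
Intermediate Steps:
k(s, C) = ⅙ (k(s, C) = 1/6 = ⅙)
P(G) = (-1 + G)/(3 + G)
(-418 + P(k(6, -4)))² = (-418 + (-1 + ⅙)/(3 + ⅙))² = (-418 - ⅚/(19/6))² = (-418 + (6/19)*(-⅚))² = (-418 - 5/19)² = (-7947/19)² = 63154809/361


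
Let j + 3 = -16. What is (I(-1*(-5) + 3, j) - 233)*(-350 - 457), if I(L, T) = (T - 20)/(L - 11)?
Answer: 177540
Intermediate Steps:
j = -19 (j = -3 - 16 = -19)
I(L, T) = (-20 + T)/(-11 + L)
(I(-1*(-5) + 3, j) - 233)*(-350 - 457) = ((-20 - 19)/(-11 + (-1*(-5) + 3)) - 233)*(-350 - 457) = (-39/(-11 + (5 + 3)) - 233)*(-807) = (-39/(-11 + 8) - 233)*(-807) = (-39/(-3) - 233)*(-807) = (-1/3*(-39) - 233)*(-807) = (13 - 233)*(-807) = -220*(-807) = 177540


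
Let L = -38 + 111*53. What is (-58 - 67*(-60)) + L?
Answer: 9807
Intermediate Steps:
L = 5845 (L = -38 + 5883 = 5845)
(-58 - 67*(-60)) + L = (-58 - 67*(-60)) + 5845 = (-58 + 4020) + 5845 = 3962 + 5845 = 9807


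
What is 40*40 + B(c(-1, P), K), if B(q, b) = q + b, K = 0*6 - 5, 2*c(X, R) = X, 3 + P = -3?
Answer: 3189/2 ≈ 1594.5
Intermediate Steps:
P = -6 (P = -3 - 3 = -6)
c(X, R) = X/2
K = -5 (K = 0 - 5 = -5)
B(q, b) = b + q
40*40 + B(c(-1, P), K) = 40*40 + (-5 + (½)*(-1)) = 1600 + (-5 - ½) = 1600 - 11/2 = 3189/2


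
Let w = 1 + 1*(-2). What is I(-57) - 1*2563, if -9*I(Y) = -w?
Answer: -23068/9 ≈ -2563.1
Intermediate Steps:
w = -1 (w = 1 - 2 = -1)
I(Y) = -⅑ (I(Y) = -(-1)*(-1)/9 = -⅑*1 = -⅑)
I(-57) - 1*2563 = -⅑ - 1*2563 = -⅑ - 2563 = -23068/9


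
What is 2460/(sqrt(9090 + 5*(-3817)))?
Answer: -492*I*sqrt(9995)/1999 ≈ -24.606*I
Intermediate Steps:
2460/(sqrt(9090 + 5*(-3817))) = 2460/(sqrt(9090 - 19085)) = 2460/(sqrt(-9995)) = 2460/((I*sqrt(9995))) = 2460*(-I*sqrt(9995)/9995) = -492*I*sqrt(9995)/1999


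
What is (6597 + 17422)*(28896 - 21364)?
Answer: 180911108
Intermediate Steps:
(6597 + 17422)*(28896 - 21364) = 24019*7532 = 180911108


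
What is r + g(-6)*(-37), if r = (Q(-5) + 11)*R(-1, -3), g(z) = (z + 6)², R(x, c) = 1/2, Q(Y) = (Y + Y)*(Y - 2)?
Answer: 81/2 ≈ 40.500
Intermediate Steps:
Q(Y) = 2*Y*(-2 + Y) (Q(Y) = (2*Y)*(-2 + Y) = 2*Y*(-2 + Y))
R(x, c) = ½
g(z) = (6 + z)²
r = 81/2 (r = (2*(-5)*(-2 - 5) + 11)*(½) = (2*(-5)*(-7) + 11)*(½) = (70 + 11)*(½) = 81*(½) = 81/2 ≈ 40.500)
r + g(-6)*(-37) = 81/2 + (6 - 6)²*(-37) = 81/2 + 0²*(-37) = 81/2 + 0*(-37) = 81/2 + 0 = 81/2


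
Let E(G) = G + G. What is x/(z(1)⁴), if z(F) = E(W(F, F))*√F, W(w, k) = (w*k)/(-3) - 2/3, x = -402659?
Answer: -402659/16 ≈ -25166.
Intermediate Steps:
W(w, k) = -⅔ - k*w/3 (W(w, k) = (k*w)*(-⅓) - 2*⅓ = -k*w/3 - ⅔ = -⅔ - k*w/3)
E(G) = 2*G
z(F) = √F*(-4/3 - 2*F²/3) (z(F) = (2*(-⅔ - F*F/3))*√F = (2*(-⅔ - F²/3))*√F = (-4/3 - 2*F²/3)*√F = √F*(-4/3 - 2*F²/3))
x/(z(1)⁴) = -402659*81/(16*(-2 - 1*1²)⁴) = -402659*81/(16*(-2 - 1*1)⁴) = -402659*81/(16*(-2 - 1)⁴) = -402659/(((⅔)*1*(-3))⁴) = -402659/((-2)⁴) = -402659/16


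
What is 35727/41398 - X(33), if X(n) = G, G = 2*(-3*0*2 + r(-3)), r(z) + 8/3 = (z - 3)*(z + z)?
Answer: -8172419/124194 ≈ -65.804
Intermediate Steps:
r(z) = -8/3 + 2*z*(-3 + z) (r(z) = -8/3 + (z - 3)*(z + z) = -8/3 + (-3 + z)*(2*z) = -8/3 + 2*z*(-3 + z))
G = 200/3 (G = 2*(-3*0*2 + (-8/3 - 6*(-3) + 2*(-3)**2)) = 2*(0*2 + (-8/3 + 18 + 2*9)) = 2*(0 + (-8/3 + 18 + 18)) = 2*(0 + 100/3) = 2*(100/3) = 200/3 ≈ 66.667)
X(n) = 200/3
35727/41398 - X(33) = 35727/41398 - 1*200/3 = 35727*(1/41398) - 200/3 = 35727/41398 - 200/3 = -8172419/124194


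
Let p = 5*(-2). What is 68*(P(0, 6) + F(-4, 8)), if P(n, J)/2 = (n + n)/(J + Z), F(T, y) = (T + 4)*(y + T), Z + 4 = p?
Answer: 0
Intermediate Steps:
p = -10
Z = -14 (Z = -4 - 10 = -14)
F(T, y) = (4 + T)*(T + y)
P(n, J) = 4*n/(-14 + J) (P(n, J) = 2*((n + n)/(J - 14)) = 2*((2*n)/(-14 + J)) = 2*(2*n/(-14 + J)) = 4*n/(-14 + J))
68*(P(0, 6) + F(-4, 8)) = 68*(4*0/(-14 + 6) + ((-4)**2 + 4*(-4) + 4*8 - 4*8)) = 68*(4*0/(-8) + (16 - 16 + 32 - 32)) = 68*(4*0*(-1/8) + 0) = 68*(0 + 0) = 68*0 = 0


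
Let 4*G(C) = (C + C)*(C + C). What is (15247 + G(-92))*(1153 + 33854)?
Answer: 830050977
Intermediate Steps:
G(C) = C² (G(C) = ((C + C)*(C + C))/4 = ((2*C)*(2*C))/4 = (4*C²)/4 = C²)
(15247 + G(-92))*(1153 + 33854) = (15247 + (-92)²)*(1153 + 33854) = (15247 + 8464)*35007 = 23711*35007 = 830050977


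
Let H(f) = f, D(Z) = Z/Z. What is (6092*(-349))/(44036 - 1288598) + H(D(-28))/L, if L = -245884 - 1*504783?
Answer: 797998934737/467125811427 ≈ 1.7083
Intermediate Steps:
D(Z) = 1
L = -750667 (L = -245884 - 504783 = -750667)
(6092*(-349))/(44036 - 1288598) + H(D(-28))/L = (6092*(-349))/(44036 - 1288598) + 1/(-750667) = -2126108/(-1244562) + 1*(-1/750667) = -2126108*(-1/1244562) - 1/750667 = 1063054/622281 - 1/750667 = 797998934737/467125811427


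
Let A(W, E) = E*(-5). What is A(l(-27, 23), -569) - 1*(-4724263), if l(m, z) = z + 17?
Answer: 4727108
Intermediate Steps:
l(m, z) = 17 + z
A(W, E) = -5*E
A(l(-27, 23), -569) - 1*(-4724263) = -5*(-569) - 1*(-4724263) = 2845 + 4724263 = 4727108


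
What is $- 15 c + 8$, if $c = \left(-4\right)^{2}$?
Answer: $-232$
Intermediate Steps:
$c = 16$
$- 15 c + 8 = \left(-15\right) 16 + 8 = -240 + 8 = -232$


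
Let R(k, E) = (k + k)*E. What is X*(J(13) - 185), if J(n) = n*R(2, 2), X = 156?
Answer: -12636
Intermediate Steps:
R(k, E) = 2*E*k (R(k, E) = (2*k)*E = 2*E*k)
J(n) = 8*n (J(n) = n*(2*2*2) = n*8 = 8*n)
X*(J(13) - 185) = 156*(8*13 - 185) = 156*(104 - 185) = 156*(-81) = -12636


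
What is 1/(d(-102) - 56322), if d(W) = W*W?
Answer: -1/45918 ≈ -2.1778e-5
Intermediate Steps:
d(W) = W**2
1/(d(-102) - 56322) = 1/((-102)**2 - 56322) = 1/(10404 - 56322) = 1/(-45918) = -1/45918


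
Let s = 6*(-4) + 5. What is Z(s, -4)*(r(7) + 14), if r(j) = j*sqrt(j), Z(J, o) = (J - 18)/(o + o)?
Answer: 259/4 + 259*sqrt(7)/8 ≈ 150.41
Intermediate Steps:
s = -19 (s = -24 + 5 = -19)
Z(J, o) = (-18 + J)/(2*o) (Z(J, o) = (-18 + J)/((2*o)) = (-18 + J)*(1/(2*o)) = (-18 + J)/(2*o))
r(j) = j**(3/2)
Z(s, -4)*(r(7) + 14) = ((1/2)*(-18 - 19)/(-4))*(7**(3/2) + 14) = ((1/2)*(-1/4)*(-37))*(7*sqrt(7) + 14) = 37*(14 + 7*sqrt(7))/8 = 259/4 + 259*sqrt(7)/8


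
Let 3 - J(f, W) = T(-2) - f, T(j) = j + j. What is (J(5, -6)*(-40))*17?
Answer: -8160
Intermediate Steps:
T(j) = 2*j
J(f, W) = 7 + f (J(f, W) = 3 - (2*(-2) - f) = 3 - (-4 - f) = 3 + (4 + f) = 7 + f)
(J(5, -6)*(-40))*17 = ((7 + 5)*(-40))*17 = (12*(-40))*17 = -480*17 = -8160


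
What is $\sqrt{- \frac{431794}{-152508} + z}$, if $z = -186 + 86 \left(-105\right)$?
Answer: $\frac{i \sqrt{53571558897618}}{76254} \approx 95.985 i$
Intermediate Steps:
$z = -9216$ ($z = -186 - 9030 = -9216$)
$\sqrt{- \frac{431794}{-152508} + z} = \sqrt{- \frac{431794}{-152508} - 9216} = \sqrt{\left(-431794\right) \left(- \frac{1}{152508}\right) - 9216} = \sqrt{\frac{215897}{76254} - 9216} = \sqrt{- \frac{702540967}{76254}} = \frac{i \sqrt{53571558897618}}{76254}$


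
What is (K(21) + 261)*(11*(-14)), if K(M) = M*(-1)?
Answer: -36960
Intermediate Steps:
K(M) = -M
(K(21) + 261)*(11*(-14)) = (-1*21 + 261)*(11*(-14)) = (-21 + 261)*(-154) = 240*(-154) = -36960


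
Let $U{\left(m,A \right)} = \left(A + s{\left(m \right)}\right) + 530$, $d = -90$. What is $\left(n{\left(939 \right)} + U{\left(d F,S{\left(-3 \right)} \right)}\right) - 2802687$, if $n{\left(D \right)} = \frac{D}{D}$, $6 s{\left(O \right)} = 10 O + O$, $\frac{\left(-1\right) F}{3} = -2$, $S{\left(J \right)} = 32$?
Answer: $-2803114$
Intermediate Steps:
$F = 6$ ($F = \left(-3\right) \left(-2\right) = 6$)
$s{\left(O \right)} = \frac{11 O}{6}$ ($s{\left(O \right)} = \frac{10 O + O}{6} = \frac{11 O}{6}$)
$n{\left(D \right)} = 1$
$U{\left(m,A \right)} = 530 + A + \frac{11 m}{6}$ ($U{\left(m,A \right)} = \left(A + \frac{11 m}{6}\right) + 530 = 530 + A + \frac{11 m}{6}$)
$\left(n{\left(939 \right)} + U{\left(d F,S{\left(-3 \right)} \right)}\right) - 2802687 = \left(1 + \left(530 + 32 + \frac{11 \left(\left(-90\right) 6\right)}{6}\right)\right) - 2802687 = \left(1 + \left(530 + 32 + \frac{11}{6} \left(-540\right)\right)\right) - 2802687 = \left(1 + \left(530 + 32 - 990\right)\right) - 2802687 = \left(1 - 428\right) - 2802687 = -427 - 2802687 = -2803114$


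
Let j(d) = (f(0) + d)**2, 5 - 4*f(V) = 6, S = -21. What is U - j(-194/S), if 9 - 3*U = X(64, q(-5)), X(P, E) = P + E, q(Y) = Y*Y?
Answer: -758185/7056 ≈ -107.45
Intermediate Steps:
f(V) = -1/4 (f(V) = 5/4 - 1/4*6 = 5/4 - 3/2 = -1/4)
j(d) = (-1/4 + d)**2
q(Y) = Y**2
X(P, E) = E + P
U = -80/3 (U = 3 - ((-5)**2 + 64)/3 = 3 - (25 + 64)/3 = 3 - 1/3*89 = 3 - 89/3 = -80/3 ≈ -26.667)
U - j(-194/S) = -80/3 - (-1 + 4*(-194/(-21)))**2/16 = -80/3 - (-1 + 4*(-194*(-1/21)))**2/16 = -80/3 - (-1 + 4*(194/21))**2/16 = -80/3 - (-1 + 776/21)**2/16 = -80/3 - (755/21)**2/16 = -80/3 - 570025/(16*441) = -80/3 - 1*570025/7056 = -80/3 - 570025/7056 = -758185/7056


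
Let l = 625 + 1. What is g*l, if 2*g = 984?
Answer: 307992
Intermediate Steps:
g = 492 (g = (1/2)*984 = 492)
l = 626
g*l = 492*626 = 307992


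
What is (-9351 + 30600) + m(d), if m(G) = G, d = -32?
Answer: 21217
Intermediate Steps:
(-9351 + 30600) + m(d) = (-9351 + 30600) - 32 = 21249 - 32 = 21217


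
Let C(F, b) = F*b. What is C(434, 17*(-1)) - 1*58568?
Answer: -65946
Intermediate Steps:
C(434, 17*(-1)) - 1*58568 = 434*(17*(-1)) - 1*58568 = 434*(-17) - 58568 = -7378 - 58568 = -65946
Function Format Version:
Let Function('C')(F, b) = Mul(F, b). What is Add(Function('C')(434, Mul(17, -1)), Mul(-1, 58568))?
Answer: -65946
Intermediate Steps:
Add(Function('C')(434, Mul(17, -1)), Mul(-1, 58568)) = Add(Mul(434, Mul(17, -1)), Mul(-1, 58568)) = Add(Mul(434, -17), -58568) = Add(-7378, -58568) = -65946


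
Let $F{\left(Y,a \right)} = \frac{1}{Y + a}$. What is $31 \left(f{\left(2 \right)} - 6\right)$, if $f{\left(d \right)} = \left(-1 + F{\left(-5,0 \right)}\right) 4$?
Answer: $- \frac{1674}{5} \approx -334.8$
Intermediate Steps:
$f{\left(d \right)} = - \frac{24}{5}$ ($f{\left(d \right)} = \left(-1 + \frac{1}{-5 + 0}\right) 4 = \left(-1 + \frac{1}{-5}\right) 4 = \left(-1 - \frac{1}{5}\right) 4 = \left(- \frac{6}{5}\right) 4 = - \frac{24}{5}$)
$31 \left(f{\left(2 \right)} - 6\right) = 31 \left(- \frac{24}{5} - 6\right) = 31 \left(- \frac{54}{5}\right) = - \frac{1674}{5}$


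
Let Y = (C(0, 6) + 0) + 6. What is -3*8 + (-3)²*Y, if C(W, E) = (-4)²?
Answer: 174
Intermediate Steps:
C(W, E) = 16
Y = 22 (Y = (16 + 0) + 6 = 16 + 6 = 22)
-3*8 + (-3)²*Y = -3*8 + (-3)²*22 = -24 + 9*22 = -24 + 198 = 174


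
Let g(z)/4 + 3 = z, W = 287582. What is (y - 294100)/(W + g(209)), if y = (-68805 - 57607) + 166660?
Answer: -126926/144203 ≈ -0.88019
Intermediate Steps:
y = 40248 (y = -126412 + 166660 = 40248)
g(z) = -12 + 4*z
(y - 294100)/(W + g(209)) = (40248 - 294100)/(287582 + (-12 + 4*209)) = -253852/(287582 + (-12 + 836)) = -253852/(287582 + 824) = -253852/288406 = -253852*1/288406 = -126926/144203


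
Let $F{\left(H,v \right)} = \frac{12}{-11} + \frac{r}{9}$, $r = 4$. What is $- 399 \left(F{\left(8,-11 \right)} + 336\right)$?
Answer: $- \frac{4415600}{33} \approx -1.3381 \cdot 10^{5}$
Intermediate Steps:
$F{\left(H,v \right)} = - \frac{64}{99}$ ($F{\left(H,v \right)} = \frac{12}{-11} + \frac{4}{9} = 12 \left(- \frac{1}{11}\right) + 4 \cdot \frac{1}{9} = - \frac{12}{11} + \frac{4}{9} = - \frac{64}{99}$)
$- 399 \left(F{\left(8,-11 \right)} + 336\right) = - 399 \left(- \frac{64}{99} + 336\right) = \left(-399\right) \frac{33200}{99} = - \frac{4415600}{33}$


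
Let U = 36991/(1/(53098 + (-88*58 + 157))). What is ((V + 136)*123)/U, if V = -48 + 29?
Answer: 14391/1781153641 ≈ 8.0796e-6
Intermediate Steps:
V = -19
U = 1781153641 (U = 36991/(1/(53098 + (-5104 + 157))) = 36991/(1/(53098 - 4947)) = 36991/(1/48151) = 36991*48151 = 1781153641)
((V + 136)*123)/U = ((-19 + 136)*123)/1781153641 = (117*123)*(1/1781153641) = 14391*(1/1781153641) = 14391/1781153641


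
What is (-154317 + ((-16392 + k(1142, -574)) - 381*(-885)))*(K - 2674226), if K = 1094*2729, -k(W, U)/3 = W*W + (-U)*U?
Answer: -858437144400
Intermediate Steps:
k(W, U) = -3*W² + 3*U² (k(W, U) = -3*(W*W + (-U)*U) = -3*(W² - U²) = -3*W² + 3*U²)
K = 2985526
(-154317 + ((-16392 + k(1142, -574)) - 381*(-885)))*(K - 2674226) = (-154317 + ((-16392 + (-3*1142² + 3*(-574)²)) - 381*(-885)))*(2985526 - 2674226) = (-154317 + ((-16392 + (-3*1304164 + 3*329476)) + 337185))*311300 = (-154317 + ((-16392 + (-3912492 + 988428)) + 337185))*311300 = (-154317 + ((-16392 - 2924064) + 337185))*311300 = (-154317 + (-2940456 + 337185))*311300 = (-154317 - 2603271)*311300 = -2757588*311300 = -858437144400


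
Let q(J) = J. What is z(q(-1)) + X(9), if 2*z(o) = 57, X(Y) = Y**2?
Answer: 219/2 ≈ 109.50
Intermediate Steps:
z(o) = 57/2 (z(o) = (1/2)*57 = 57/2)
z(q(-1)) + X(9) = 57/2 + 9**2 = 57/2 + 81 = 219/2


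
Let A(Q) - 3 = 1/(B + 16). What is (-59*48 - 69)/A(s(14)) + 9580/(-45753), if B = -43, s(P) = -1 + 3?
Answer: -3584461631/3660240 ≈ -979.30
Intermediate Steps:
s(P) = 2
A(Q) = 80/27 (A(Q) = 3 + 1/(-43 + 16) = 3 + 1/(-27) = 3 - 1/27 = 80/27)
(-59*48 - 69)/A(s(14)) + 9580/(-45753) = (-59*48 - 69)/(80/27) + 9580/(-45753) = (-2832 - 69)*(27/80) + 9580*(-1/45753) = -2901*27/80 - 9580/45753 = -78327/80 - 9580/45753 = -3584461631/3660240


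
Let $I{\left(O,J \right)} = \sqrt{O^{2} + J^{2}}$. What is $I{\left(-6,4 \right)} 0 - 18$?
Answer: $-18$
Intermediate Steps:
$I{\left(O,J \right)} = \sqrt{J^{2} + O^{2}}$
$I{\left(-6,4 \right)} 0 - 18 = \sqrt{4^{2} + \left(-6\right)^{2}} \cdot 0 - 18 = \sqrt{16 + 36} \cdot 0 - 18 = \sqrt{52} \cdot 0 - 18 = 2 \sqrt{13} \cdot 0 - 18 = 0 - 18 = -18$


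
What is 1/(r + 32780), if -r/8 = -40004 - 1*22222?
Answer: 1/530588 ≈ 1.8847e-6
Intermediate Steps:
r = 497808 (r = -8*(-40004 - 1*22222) = -8*(-40004 - 22222) = -8*(-62226) = 497808)
1/(r + 32780) = 1/(497808 + 32780) = 1/530588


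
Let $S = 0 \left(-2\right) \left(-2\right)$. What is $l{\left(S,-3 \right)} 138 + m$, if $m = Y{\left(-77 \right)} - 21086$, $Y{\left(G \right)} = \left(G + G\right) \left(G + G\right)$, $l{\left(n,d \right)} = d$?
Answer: $2216$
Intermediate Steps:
$S = 0$ ($S = 0 \left(-2\right) = 0$)
$Y{\left(G \right)} = 4 G^{2}$ ($Y{\left(G \right)} = 2 G 2 G = 4 G^{2}$)
$m = 2630$ ($m = 4 \left(-77\right)^{2} - 21086 = 4 \cdot 5929 - 21086 = 23716 - 21086 = 2630$)
$l{\left(S,-3 \right)} 138 + m = \left(-3\right) 138 + 2630 = -414 + 2630 = 2216$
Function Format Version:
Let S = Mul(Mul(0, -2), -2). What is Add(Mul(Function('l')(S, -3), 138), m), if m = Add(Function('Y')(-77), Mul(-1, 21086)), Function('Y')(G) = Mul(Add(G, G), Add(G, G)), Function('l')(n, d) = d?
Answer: 2216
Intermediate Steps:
S = 0 (S = Mul(0, -2) = 0)
Function('Y')(G) = Mul(4, Pow(G, 2)) (Function('Y')(G) = Mul(Mul(2, G), Mul(2, G)) = Mul(4, Pow(G, 2)))
m = 2630 (m = Add(Mul(4, Pow(-77, 2)), Mul(-1, 21086)) = Add(Mul(4, 5929), -21086) = Add(23716, -21086) = 2630)
Add(Mul(Function('l')(S, -3), 138), m) = Add(Mul(-3, 138), 2630) = Add(-414, 2630) = 2216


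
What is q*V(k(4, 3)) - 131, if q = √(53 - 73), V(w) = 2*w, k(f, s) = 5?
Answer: -131 + 20*I*√5 ≈ -131.0 + 44.721*I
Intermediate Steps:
q = 2*I*√5 (q = √(-20) = 2*I*√5 ≈ 4.4721*I)
q*V(k(4, 3)) - 131 = (2*I*√5)*(2*5) - 131 = (2*I*√5)*10 - 131 = 20*I*√5 - 131 = -131 + 20*I*√5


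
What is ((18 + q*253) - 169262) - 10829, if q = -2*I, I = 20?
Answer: -190193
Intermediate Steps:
q = -40 (q = -2*20 = -40)
((18 + q*253) - 169262) - 10829 = ((18 - 40*253) - 169262) - 10829 = ((18 - 10120) - 169262) - 10829 = (-10102 - 169262) - 10829 = -179364 - 10829 = -190193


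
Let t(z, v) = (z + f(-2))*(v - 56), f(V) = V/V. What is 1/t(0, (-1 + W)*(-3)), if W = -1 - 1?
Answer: -1/47 ≈ -0.021277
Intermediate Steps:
W = -2
f(V) = 1
t(z, v) = (1 + z)*(-56 + v) (t(z, v) = (z + 1)*(v - 56) = (1 + z)*(-56 + v))
1/t(0, (-1 + W)*(-3)) = 1/(-56 + (-1 - 2)*(-3) - 56*0 + ((-1 - 2)*(-3))*0) = 1/(-56 - 3*(-3) + 0 - 3*(-3)*0) = 1/(-56 + 9 + 0 + 9*0) = 1/(-56 + 9 + 0 + 0) = 1/(-47) = -1/47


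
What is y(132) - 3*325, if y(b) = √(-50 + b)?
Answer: -975 + √82 ≈ -965.94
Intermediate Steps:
y(132) - 3*325 = √(-50 + 132) - 3*325 = √82 - 1*975 = √82 - 975 = -975 + √82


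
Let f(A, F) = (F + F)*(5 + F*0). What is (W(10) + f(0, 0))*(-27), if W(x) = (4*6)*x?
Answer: -6480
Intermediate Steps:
f(A, F) = 10*F (f(A, F) = (2*F)*(5 + 0) = (2*F)*5 = 10*F)
W(x) = 24*x
(W(10) + f(0, 0))*(-27) = (24*10 + 10*0)*(-27) = (240 + 0)*(-27) = 240*(-27) = -6480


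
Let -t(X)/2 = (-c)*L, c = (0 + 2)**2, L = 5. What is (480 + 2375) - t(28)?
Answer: 2815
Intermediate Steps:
c = 4 (c = 2**2 = 4)
t(X) = 40 (t(X) = -2*(-1*4)*5 = -(-8)*5 = -2*(-20) = 40)
(480 + 2375) - t(28) = (480 + 2375) - 1*40 = 2855 - 40 = 2815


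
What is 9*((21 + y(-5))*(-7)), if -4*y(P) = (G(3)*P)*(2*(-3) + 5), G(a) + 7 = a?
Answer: -1638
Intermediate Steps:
G(a) = -7 + a
y(P) = -P (y(P) = -(-7 + 3)*P*(2*(-3) + 5)/4 = -(-4*P)*(-6 + 5)/4 = -(-4*P)*(-1)/4 = -P)
9*((21 + y(-5))*(-7)) = 9*((21 - 1*(-5))*(-7)) = 9*((21 + 5)*(-7)) = 9*(26*(-7)) = 9*(-182) = -1638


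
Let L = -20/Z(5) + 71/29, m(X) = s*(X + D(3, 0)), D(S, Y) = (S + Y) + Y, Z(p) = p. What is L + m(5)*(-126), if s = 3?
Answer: -87741/29 ≈ -3025.6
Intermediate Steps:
D(S, Y) = S + 2*Y
m(X) = 9 + 3*X (m(X) = 3*(X + (3 + 2*0)) = 3*(X + (3 + 0)) = 3*(X + 3) = 3*(3 + X) = 9 + 3*X)
L = -45/29 (L = -20/5 + 71/29 = -20*⅕ + 71*(1/29) = -4 + 71/29 = -45/29 ≈ -1.5517)
L + m(5)*(-126) = -45/29 + (9 + 3*5)*(-126) = -45/29 + (9 + 15)*(-126) = -45/29 + 24*(-126) = -45/29 - 3024 = -87741/29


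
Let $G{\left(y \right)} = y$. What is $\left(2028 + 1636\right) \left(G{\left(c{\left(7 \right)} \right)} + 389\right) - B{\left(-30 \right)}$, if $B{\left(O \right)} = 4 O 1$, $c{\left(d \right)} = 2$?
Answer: $1432744$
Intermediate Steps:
$B{\left(O \right)} = 4 O$
$\left(2028 + 1636\right) \left(G{\left(c{\left(7 \right)} \right)} + 389\right) - B{\left(-30 \right)} = \left(2028 + 1636\right) \left(2 + 389\right) - 4 \left(-30\right) = 3664 \cdot 391 - -120 = 1432624 + 120 = 1432744$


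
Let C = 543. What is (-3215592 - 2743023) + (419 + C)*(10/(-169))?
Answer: -77462735/13 ≈ -5.9587e+6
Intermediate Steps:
(-3215592 - 2743023) + (419 + C)*(10/(-169)) = (-3215592 - 2743023) + (419 + 543)*(10/(-169)) = -5958615 + 962*(10*(-1/169)) = -5958615 + 962*(-10/169) = -5958615 - 740/13 = -77462735/13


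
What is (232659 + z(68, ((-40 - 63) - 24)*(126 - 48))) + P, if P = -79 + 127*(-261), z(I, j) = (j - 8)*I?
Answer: -474719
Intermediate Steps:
z(I, j) = I*(-8 + j) (z(I, j) = (-8 + j)*I = I*(-8 + j))
P = -33226 (P = -79 - 33147 = -33226)
(232659 + z(68, ((-40 - 63) - 24)*(126 - 48))) + P = (232659 + 68*(-8 + ((-40 - 63) - 24)*(126 - 48))) - 33226 = (232659 + 68*(-8 + (-103 - 24)*78)) - 33226 = (232659 + 68*(-8 - 127*78)) - 33226 = (232659 + 68*(-8 - 9906)) - 33226 = (232659 + 68*(-9914)) - 33226 = (232659 - 674152) - 33226 = -441493 - 33226 = -474719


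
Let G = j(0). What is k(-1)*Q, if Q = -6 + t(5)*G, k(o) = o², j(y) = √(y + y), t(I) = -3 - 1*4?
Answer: -6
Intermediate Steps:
t(I) = -7 (t(I) = -3 - 4 = -7)
j(y) = √2*√y (j(y) = √(2*y) = √2*√y)
G = 0 (G = √2*√0 = √2*0 = 0)
Q = -6 (Q = -6 - 7*0 = -6 + 0 = -6)
k(-1)*Q = (-1)²*(-6) = 1*(-6) = -6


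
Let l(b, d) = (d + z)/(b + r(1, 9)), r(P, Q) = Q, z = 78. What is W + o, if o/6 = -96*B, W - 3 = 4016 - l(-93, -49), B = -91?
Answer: 4740569/84 ≈ 56435.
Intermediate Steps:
l(b, d) = (78 + d)/(9 + b) (l(b, d) = (d + 78)/(b + 9) = (78 + d)/(9 + b))
W = 337625/84 (W = 3 + (4016 - (78 - 49)/(9 - 93)) = 3 + (4016 - 29/(-84)) = 3 + (4016 - (-1)*29/84) = 3 + (4016 - 1*(-29/84)) = 3 + (4016 + 29/84) = 3 + 337373/84 = 337625/84 ≈ 4019.3)
o = 52416 (o = 6*(-96*(-91)) = 6*8736 = 52416)
W + o = 337625/84 + 52416 = 4740569/84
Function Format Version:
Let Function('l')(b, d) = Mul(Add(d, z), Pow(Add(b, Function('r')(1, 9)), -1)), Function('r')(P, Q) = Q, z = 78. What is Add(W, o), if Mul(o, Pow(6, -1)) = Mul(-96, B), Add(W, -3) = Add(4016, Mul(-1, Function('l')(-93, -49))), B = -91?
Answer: Rational(4740569, 84) ≈ 56435.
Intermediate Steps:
Function('l')(b, d) = Mul(Pow(Add(9, b), -1), Add(78, d)) (Function('l')(b, d) = Mul(Add(d, 78), Pow(Add(b, 9), -1)) = Mul(Add(78, d), Pow(Add(9, b), -1)) = Mul(Pow(Add(9, b), -1), Add(78, d)))
W = Rational(337625, 84) (W = Add(3, Add(4016, Mul(-1, Mul(Pow(Add(9, -93), -1), Add(78, -49))))) = Add(3, Add(4016, Mul(-1, Mul(Pow(-84, -1), 29)))) = Add(3, Add(4016, Mul(-1, Mul(Rational(-1, 84), 29)))) = Add(3, Add(4016, Mul(-1, Rational(-29, 84)))) = Add(3, Add(4016, Rational(29, 84))) = Add(3, Rational(337373, 84)) = Rational(337625, 84) ≈ 4019.3)
o = 52416 (o = Mul(6, Mul(-96, -91)) = Mul(6, 8736) = 52416)
Add(W, o) = Add(Rational(337625, 84), 52416) = Rational(4740569, 84)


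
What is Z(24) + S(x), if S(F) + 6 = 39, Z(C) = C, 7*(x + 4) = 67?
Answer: 57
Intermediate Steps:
x = 39/7 (x = -4 + (⅐)*67 = -4 + 67/7 = 39/7 ≈ 5.5714)
S(F) = 33 (S(F) = -6 + 39 = 33)
Z(24) + S(x) = 24 + 33 = 57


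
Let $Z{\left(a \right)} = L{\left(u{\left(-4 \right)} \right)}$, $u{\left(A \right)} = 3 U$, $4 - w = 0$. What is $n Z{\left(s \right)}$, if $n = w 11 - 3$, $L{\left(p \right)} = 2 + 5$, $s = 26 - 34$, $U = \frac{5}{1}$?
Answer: $287$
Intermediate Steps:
$U = 5$ ($U = 5 \cdot 1 = 5$)
$w = 4$ ($w = 4 - 0 = 4 + 0 = 4$)
$s = -8$
$u{\left(A \right)} = 15$ ($u{\left(A \right)} = 3 \cdot 5 = 15$)
$L{\left(p \right)} = 7$
$Z{\left(a \right)} = 7$
$n = 41$ ($n = 4 \cdot 11 - 3 = 44 - 3 = 41$)
$n Z{\left(s \right)} = 41 \cdot 7 = 287$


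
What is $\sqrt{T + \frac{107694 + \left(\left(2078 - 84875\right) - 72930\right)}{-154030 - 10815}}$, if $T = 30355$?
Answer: $\frac{2 \sqrt{206217716007190}}{164845} \approx 174.23$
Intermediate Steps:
$\sqrt{T + \frac{107694 + \left(\left(2078 - 84875\right) - 72930\right)}{-154030 - 10815}} = \sqrt{30355 + \frac{107694 + \left(\left(2078 - 84875\right) - 72930\right)}{-154030 - 10815}} = \sqrt{30355 + \frac{107694 - 155727}{-164845}} = \sqrt{30355 + \left(107694 - 155727\right) \left(- \frac{1}{164845}\right)} = \sqrt{30355 - - \frac{48033}{164845}} = \sqrt{30355 + \frac{48033}{164845}} = \sqrt{\frac{5003918008}{164845}} = \frac{2 \sqrt{206217716007190}}{164845}$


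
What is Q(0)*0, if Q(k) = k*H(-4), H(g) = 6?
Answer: 0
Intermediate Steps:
Q(k) = 6*k (Q(k) = k*6 = 6*k)
Q(0)*0 = (6*0)*0 = 0*0 = 0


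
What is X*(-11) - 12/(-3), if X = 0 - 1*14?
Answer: 158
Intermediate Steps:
X = -14 (X = 0 - 14 = -14)
X*(-11) - 12/(-3) = -14*(-11) - 12/(-3) = 154 - 12*(-⅓) = 154 + 4 = 158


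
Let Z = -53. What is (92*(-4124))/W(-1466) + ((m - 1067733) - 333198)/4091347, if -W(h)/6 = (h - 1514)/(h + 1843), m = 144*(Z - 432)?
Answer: -73154943177079/9144160545 ≈ -8000.2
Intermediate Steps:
m = -69840 (m = 144*(-53 - 432) = 144*(-485) = -69840)
W(h) = -6*(-1514 + h)/(1843 + h) (W(h) = -6*(h - 1514)/(h + 1843) = -6*(-1514 + h)/(1843 + h))
(92*(-4124))/W(-1466) + ((m - 1067733) - 333198)/4091347 = (92*(-4124))/((6*(1514 - 1*(-1466))/(1843 - 1466))) + ((-69840 - 1067733) - 333198)/4091347 = -379408*377/(6*(1514 + 1466)) + (-1137573 - 333198)*(1/4091347) = -379408/(6*(1/377)*2980) - 1470771*1/4091347 = -379408/17880/377 - 1470771/4091347 = -379408*377/17880 - 1470771/4091347 = -17879602/2235 - 1470771/4091347 = -73154943177079/9144160545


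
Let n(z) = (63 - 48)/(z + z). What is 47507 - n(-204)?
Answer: 6460957/136 ≈ 47507.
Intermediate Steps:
n(z) = 15/(2*z) (n(z) = 15/((2*z)) = 15*(1/(2*z)) = 15/(2*z))
47507 - n(-204) = 47507 - 15/(2*(-204)) = 47507 - 15*(-1)/(2*204) = 47507 - 1*(-5/136) = 47507 + 5/136 = 6460957/136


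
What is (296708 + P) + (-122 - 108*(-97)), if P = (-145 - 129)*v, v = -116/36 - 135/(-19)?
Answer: 52325666/171 ≈ 3.0600e+5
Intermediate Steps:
v = 664/171 (v = -116*1/36 - 135*(-1/19) = -29/9 + 135/19 = 664/171 ≈ 3.8830)
P = -181936/171 (P = (-145 - 129)*(664/171) = -274*664/171 = -181936/171 ≈ -1064.0)
(296708 + P) + (-122 - 108*(-97)) = (296708 - 181936/171) + (-122 - 108*(-97)) = 50555132/171 + (-122 + 10476) = 50555132/171 + 10354 = 52325666/171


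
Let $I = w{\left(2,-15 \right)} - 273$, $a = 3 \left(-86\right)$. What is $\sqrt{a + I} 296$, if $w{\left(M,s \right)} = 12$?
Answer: $296 i \sqrt{519} \approx 6743.3 i$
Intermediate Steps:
$a = -258$
$I = -261$ ($I = 12 - 273 = -261$)
$\sqrt{a + I} 296 = \sqrt{-258 - 261} \cdot 296 = \sqrt{-519} \cdot 296 = i \sqrt{519} \cdot 296 = 296 i \sqrt{519}$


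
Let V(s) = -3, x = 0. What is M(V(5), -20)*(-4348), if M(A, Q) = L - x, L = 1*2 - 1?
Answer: -4348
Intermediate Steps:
L = 1 (L = 2 - 1 = 1)
M(A, Q) = 1 (M(A, Q) = 1 - 1*0 = 1 + 0 = 1)
M(V(5), -20)*(-4348) = 1*(-4348) = -4348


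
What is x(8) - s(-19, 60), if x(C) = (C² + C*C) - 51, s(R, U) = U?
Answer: 17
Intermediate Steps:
x(C) = -51 + 2*C² (x(C) = (C² + C²) - 51 = 2*C² - 51 = -51 + 2*C²)
x(8) - s(-19, 60) = (-51 + 2*8²) - 1*60 = (-51 + 2*64) - 60 = (-51 + 128) - 60 = 77 - 60 = 17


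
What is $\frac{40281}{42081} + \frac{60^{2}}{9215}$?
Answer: $\frac{34845401}{25851761} \approx 1.3479$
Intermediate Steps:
$\frac{40281}{42081} + \frac{60^{2}}{9215} = 40281 \cdot \frac{1}{42081} + 3600 \cdot \frac{1}{9215} = \frac{13427}{14027} + \frac{720}{1843} = \frac{34845401}{25851761}$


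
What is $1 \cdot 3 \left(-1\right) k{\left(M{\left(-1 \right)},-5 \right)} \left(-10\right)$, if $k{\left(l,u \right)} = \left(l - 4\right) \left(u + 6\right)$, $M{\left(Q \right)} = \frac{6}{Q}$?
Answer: $-300$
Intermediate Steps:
$k{\left(l,u \right)} = \left(-4 + l\right) \left(6 + u\right)$
$1 \cdot 3 \left(-1\right) k{\left(M{\left(-1 \right)},-5 \right)} \left(-10\right) = 1 \cdot 3 \left(-1\right) \left(-24 - -20 + 6 \frac{6}{-1} + \frac{6}{-1} \left(-5\right)\right) \left(-10\right) = 3 \left(-1\right) \left(-24 + 20 + 6 \cdot 6 \left(-1\right) + 6 \left(-1\right) \left(-5\right)\right) \left(-10\right) = - 3 \left(-24 + 20 + 6 \left(-6\right) - -30\right) \left(-10\right) = - 3 \left(-24 + 20 - 36 + 30\right) \left(-10\right) = \left(-3\right) \left(-10\right) \left(-10\right) = 30 \left(-10\right) = -300$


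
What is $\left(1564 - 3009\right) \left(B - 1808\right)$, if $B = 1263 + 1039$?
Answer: $-713830$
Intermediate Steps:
$B = 2302$
$\left(1564 - 3009\right) \left(B - 1808\right) = \left(1564 - 3009\right) \left(2302 - 1808\right) = \left(-1445\right) 494 = -713830$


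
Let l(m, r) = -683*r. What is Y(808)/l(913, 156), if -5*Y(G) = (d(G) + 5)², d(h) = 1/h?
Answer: 5443227/115935589120 ≈ 4.6950e-5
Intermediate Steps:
Y(G) = -(5 + 1/G)²/5 (Y(G) = -(1/G + 5)²/5 = -(5 + 1/G)²/5)
Y(808)/l(913, 156) = (-⅕*(1 + 5*808)²/808²)/((-683*156)) = -⅕*1/652864*(1 + 4040)²/(-106548) = -⅕*1/652864*4041²*(-1/106548) = -⅕*1/652864*16329681*(-1/106548) = -16329681/3264320*(-1/106548) = 5443227/115935589120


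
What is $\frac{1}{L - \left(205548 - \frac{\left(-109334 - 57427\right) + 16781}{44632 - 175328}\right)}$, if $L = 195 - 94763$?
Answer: $- \frac{32674}{9805952689} \approx -3.3321 \cdot 10^{-6}$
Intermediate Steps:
$L = -94568$ ($L = 195 - 94763 = -94568$)
$\frac{1}{L - \left(205548 - \frac{\left(-109334 - 57427\right) + 16781}{44632 - 175328}\right)} = \frac{1}{-94568 - \left(205548 - \frac{\left(-109334 - 57427\right) + 16781}{44632 - 175328}\right)} = \frac{1}{-94568 - \left(205548 - \frac{\left(-109334 - 57427\right) + 16781}{-130696}\right)} = \frac{1}{-94568 - \left(205548 - \left(-166761 + 16781\right) \left(- \frac{1}{130696}\right)\right)} = \frac{1}{-94568 - \frac{6716037857}{32674}} = \frac{1}{- \frac{9805952689}{32674}} = - \frac{32674}{9805952689}$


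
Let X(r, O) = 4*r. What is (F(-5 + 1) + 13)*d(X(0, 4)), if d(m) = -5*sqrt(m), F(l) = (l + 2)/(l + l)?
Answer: 0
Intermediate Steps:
F(l) = (2 + l)/(2*l) (F(l) = (2 + l)/((2*l)) = (2 + l)*(1/(2*l)) = (2 + l)/(2*l))
(F(-5 + 1) + 13)*d(X(0, 4)) = ((2 + (-5 + 1))/(2*(-5 + 1)) + 13)*(-5*sqrt(4*0)) = ((1/2)*(2 - 4)/(-4) + 13)*(-5*sqrt(0)) = ((1/2)*(-1/4)*(-2) + 13)*(-5*0) = (1/4 + 13)*0 = (53/4)*0 = 0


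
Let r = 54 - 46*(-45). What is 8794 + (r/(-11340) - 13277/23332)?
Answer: 64626647677/7349580 ≈ 8793.3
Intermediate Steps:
r = 2124 (r = 54 + 2070 = 2124)
8794 + (r/(-11340) - 13277/23332) = 8794 + (2124/(-11340) - 13277/23332) = 8794 + (2124*(-1/11340) - 13277*1/23332) = 8794 + (-59/315 - 13277/23332) = 8794 - 5558843/7349580 = 64626647677/7349580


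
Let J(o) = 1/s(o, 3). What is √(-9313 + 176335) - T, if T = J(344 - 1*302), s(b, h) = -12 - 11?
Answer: 1/23 + 9*√2062 ≈ 408.73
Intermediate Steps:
s(b, h) = -23
J(o) = -1/23 (J(o) = 1/(-23) = -1/23)
T = -1/23 ≈ -0.043478
√(-9313 + 176335) - T = √(-9313 + 176335) - 1*(-1/23) = √167022 + 1/23 = 9*√2062 + 1/23 = 1/23 + 9*√2062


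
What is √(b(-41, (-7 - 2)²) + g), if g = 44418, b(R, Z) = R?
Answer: √44377 ≈ 210.66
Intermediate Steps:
√(b(-41, (-7 - 2)²) + g) = √(-41 + 44418) = √44377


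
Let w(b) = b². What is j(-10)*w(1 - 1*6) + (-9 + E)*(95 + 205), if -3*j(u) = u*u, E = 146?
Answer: 120800/3 ≈ 40267.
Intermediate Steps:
j(u) = -u²/3 (j(u) = -u*u/3 = -u²/3)
j(-10)*w(1 - 1*6) + (-9 + E)*(95 + 205) = (-⅓*(-10)²)*(1 - 1*6)² + (-9 + 146)*(95 + 205) = (-⅓*100)*(1 - 6)² + 137*300 = -100/3*(-5)² + 41100 = -100/3*25 + 41100 = -2500/3 + 41100 = 120800/3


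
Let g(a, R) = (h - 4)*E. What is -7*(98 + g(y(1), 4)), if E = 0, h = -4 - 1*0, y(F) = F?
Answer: -686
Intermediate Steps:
h = -4 (h = -4 + 0 = -4)
g(a, R) = 0 (g(a, R) = (-4 - 4)*0 = -8*0 = 0)
-7*(98 + g(y(1), 4)) = -7*(98 + 0) = -7*98 = -686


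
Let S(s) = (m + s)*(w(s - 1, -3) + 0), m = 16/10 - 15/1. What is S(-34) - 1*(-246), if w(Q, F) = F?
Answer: 1941/5 ≈ 388.20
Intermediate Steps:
m = -67/5 (m = 16*(⅒) - 15*1 = 8/5 - 15 = -67/5 ≈ -13.400)
S(s) = 201/5 - 3*s (S(s) = (-67/5 + s)*(-3 + 0) = (-67/5 + s)*(-3) = 201/5 - 3*s)
S(-34) - 1*(-246) = (201/5 - 3*(-34)) - 1*(-246) = (201/5 + 102) + 246 = 711/5 + 246 = 1941/5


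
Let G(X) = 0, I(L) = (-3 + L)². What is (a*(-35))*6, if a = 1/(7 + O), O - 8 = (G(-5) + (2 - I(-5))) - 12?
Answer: 210/59 ≈ 3.5593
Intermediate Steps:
O = -66 (O = 8 + ((0 + (2 - (-3 - 5)²)) - 12) = 8 + ((0 + (2 - 1*(-8)²)) - 12) = 8 + ((0 + (2 - 1*64)) - 12) = 8 + ((0 + (2 - 64)) - 12) = 8 + ((0 - 62) - 12) = 8 + (-62 - 12) = 8 - 74 = -66)
a = -1/59 (a = 1/(7 - 66) = 1/(-59) = -1/59 ≈ -0.016949)
(a*(-35))*6 = -1/59*(-35)*6 = (35/59)*6 = 210/59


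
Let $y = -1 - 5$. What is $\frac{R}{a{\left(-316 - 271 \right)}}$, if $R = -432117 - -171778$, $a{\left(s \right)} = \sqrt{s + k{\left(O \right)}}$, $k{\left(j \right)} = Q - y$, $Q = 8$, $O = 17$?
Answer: $\frac{260339 i \sqrt{573}}{573} \approx 10876.0 i$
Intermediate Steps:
$y = -6$
$k{\left(j \right)} = 14$ ($k{\left(j \right)} = 8 - -6 = 8 + 6 = 14$)
$a{\left(s \right)} = \sqrt{14 + s}$ ($a{\left(s \right)} = \sqrt{s + 14} = \sqrt{14 + s}$)
$R = -260339$ ($R = -432117 + 171778 = -260339$)
$\frac{R}{a{\left(-316 - 271 \right)}} = - \frac{260339}{\sqrt{14 - 587}} = - \frac{260339}{\sqrt{-573}} = - \frac{260339}{i \sqrt{573}} = - 260339 \left(- \frac{i \sqrt{573}}{573}\right) = \frac{260339 i \sqrt{573}}{573}$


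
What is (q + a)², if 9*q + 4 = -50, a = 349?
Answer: 117649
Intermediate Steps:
q = -6 (q = -4/9 + (⅑)*(-50) = -4/9 - 50/9 = -6)
(q + a)² = (-6 + 349)² = 343² = 117649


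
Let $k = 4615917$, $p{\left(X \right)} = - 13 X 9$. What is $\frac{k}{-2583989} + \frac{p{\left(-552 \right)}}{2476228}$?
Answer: $- \frac{2815794643875}{1599636478373} \approx -1.7603$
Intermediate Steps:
$p{\left(X \right)} = - 117 X$
$\frac{k}{-2583989} + \frac{p{\left(-552 \right)}}{2476228} = \frac{4615917}{-2583989} + \frac{\left(-117\right) \left(-552\right)}{2476228} = 4615917 \left(- \frac{1}{2583989}\right) + 64584 \cdot \frac{1}{2476228} = - \frac{4615917}{2583989} + \frac{16146}{619057} = - \frac{2815794643875}{1599636478373}$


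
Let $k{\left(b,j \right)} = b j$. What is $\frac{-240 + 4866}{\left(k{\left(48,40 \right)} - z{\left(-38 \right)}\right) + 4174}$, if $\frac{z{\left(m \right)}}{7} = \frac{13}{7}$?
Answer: $\frac{1542}{2027} \approx 0.76073$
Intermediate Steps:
$z{\left(m \right)} = 13$ ($z{\left(m \right)} = 7 \cdot \frac{13}{7} = 13$)
$\frac{-240 + 4866}{\left(k{\left(48,40 \right)} - z{\left(-38 \right)}\right) + 4174} = \frac{-240 + 4866}{\left(48 \cdot 40 - 13\right) + 4174} = \frac{4626}{\left(1920 - 13\right) + 4174} = \frac{4626}{1907 + 4174} = \frac{4626}{6081} = 4626 \cdot \frac{1}{6081} = \frac{1542}{2027}$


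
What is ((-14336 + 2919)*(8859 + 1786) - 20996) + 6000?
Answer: -121548961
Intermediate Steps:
((-14336 + 2919)*(8859 + 1786) - 20996) + 6000 = (-11417*10645 - 20996) + 6000 = (-121533965 - 20996) + 6000 = -121554961 + 6000 = -121548961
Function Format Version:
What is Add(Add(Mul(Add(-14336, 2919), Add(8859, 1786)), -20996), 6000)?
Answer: -121548961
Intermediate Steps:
Add(Add(Mul(Add(-14336, 2919), Add(8859, 1786)), -20996), 6000) = Add(Add(Mul(-11417, 10645), -20996), 6000) = Add(Add(-121533965, -20996), 6000) = Add(-121554961, 6000) = -121548961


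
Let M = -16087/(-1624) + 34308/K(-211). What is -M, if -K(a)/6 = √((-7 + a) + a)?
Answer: -16087/1624 - 1906*I*√429/143 ≈ -9.9058 - 276.07*I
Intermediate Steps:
K(a) = -6*√(-7 + 2*a) (K(a) = -6*√((-7 + a) + a) = -6*√(-7 + 2*a))
M = 16087/1624 + 1906*I*√429/143 (M = -16087/(-1624) + 34308/((-6*√(-7 + 2*(-211)))) = -16087*(-1/1624) + 34308/((-6*√(-7 - 422))) = 16087/1624 + 34308/((-6*I*√429)) = 16087/1624 + 34308*(I*√429/2574) = 16087/1624 + 1906*I*√429/143 ≈ 9.9058 + 276.07*I)
-M = -(16087/1624 + 1906*I*√429/143) = -16087/1624 - 1906*I*√429/143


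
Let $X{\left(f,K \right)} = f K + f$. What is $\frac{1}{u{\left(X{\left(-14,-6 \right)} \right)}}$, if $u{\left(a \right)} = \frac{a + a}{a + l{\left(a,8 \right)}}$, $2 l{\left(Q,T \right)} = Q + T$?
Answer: $\frac{109}{140} \approx 0.77857$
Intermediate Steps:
$l{\left(Q,T \right)} = \frac{Q}{2} + \frac{T}{2}$ ($l{\left(Q,T \right)} = \frac{Q + T}{2} = \frac{Q}{2} + \frac{T}{2}$)
$X{\left(f,K \right)} = f + K f$ ($X{\left(f,K \right)} = K f + f = f + K f$)
$u{\left(a \right)} = \frac{2 a}{4 + \frac{3 a}{2}}$ ($u{\left(a \right)} = \frac{a + a}{a + \left(\frac{a}{2} + \frac{1}{2} \cdot 8\right)} = \frac{2 a}{a + \left(\frac{a}{2} + 4\right)} = \frac{2 a}{a + \left(4 + \frac{a}{2}\right)} = \frac{2 a}{4 + \frac{3 a}{2}}$)
$\frac{1}{u{\left(X{\left(-14,-6 \right)} \right)}} = \frac{1}{4 \left(- 14 \left(1 - 6\right)\right) \frac{1}{8 + 3 \left(- 14 \left(1 - 6\right)\right)}} = \frac{1}{4 \left(\left(-14\right) \left(-5\right)\right) \frac{1}{8 + 3 \left(\left(-14\right) \left(-5\right)\right)}} = \frac{1}{4 \cdot 70 \frac{1}{8 + 3 \cdot 70}} = \frac{1}{4 \cdot 70 \frac{1}{8 + 210}} = \frac{1}{4 \cdot 70 \cdot \frac{1}{218}} = \frac{1}{\frac{140}{109}} = \frac{109}{140}$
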